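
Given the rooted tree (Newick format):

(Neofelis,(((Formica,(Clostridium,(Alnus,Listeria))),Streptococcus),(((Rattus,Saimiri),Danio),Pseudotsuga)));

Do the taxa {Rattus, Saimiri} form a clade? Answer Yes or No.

The most recent common ancestor of these taxa subtends (Rattus,Saimiri).
That clade has exactly 2 tips — every listed taxon and nothing else — so the group is monophyletic.

Yes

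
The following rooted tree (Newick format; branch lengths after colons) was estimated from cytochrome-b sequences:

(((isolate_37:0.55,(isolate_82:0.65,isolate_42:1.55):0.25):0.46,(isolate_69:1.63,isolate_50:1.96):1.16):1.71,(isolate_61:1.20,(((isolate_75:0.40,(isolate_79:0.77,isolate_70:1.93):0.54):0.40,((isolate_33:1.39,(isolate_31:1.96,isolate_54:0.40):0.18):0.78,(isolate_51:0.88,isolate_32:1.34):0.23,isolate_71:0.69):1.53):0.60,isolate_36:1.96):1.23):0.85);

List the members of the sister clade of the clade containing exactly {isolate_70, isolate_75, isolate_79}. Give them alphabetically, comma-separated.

The clade containing exactly {isolate_70, isolate_75, isolate_79} attaches to the tree at the node subtending ((isolate_75,(isolate_79,isolate_70)),((isolate_33,(isolate_31,isolate_54)),(isolate_51,isolate_32),isolate_71)).
The other lineage descending from that same node — the sister group — is ((isolate_33,(isolate_31,isolate_54)),(isolate_51,isolate_32),isolate_71); its 6 tips in alphabetical order are the answer.

isolate_31, isolate_32, isolate_33, isolate_51, isolate_54, isolate_71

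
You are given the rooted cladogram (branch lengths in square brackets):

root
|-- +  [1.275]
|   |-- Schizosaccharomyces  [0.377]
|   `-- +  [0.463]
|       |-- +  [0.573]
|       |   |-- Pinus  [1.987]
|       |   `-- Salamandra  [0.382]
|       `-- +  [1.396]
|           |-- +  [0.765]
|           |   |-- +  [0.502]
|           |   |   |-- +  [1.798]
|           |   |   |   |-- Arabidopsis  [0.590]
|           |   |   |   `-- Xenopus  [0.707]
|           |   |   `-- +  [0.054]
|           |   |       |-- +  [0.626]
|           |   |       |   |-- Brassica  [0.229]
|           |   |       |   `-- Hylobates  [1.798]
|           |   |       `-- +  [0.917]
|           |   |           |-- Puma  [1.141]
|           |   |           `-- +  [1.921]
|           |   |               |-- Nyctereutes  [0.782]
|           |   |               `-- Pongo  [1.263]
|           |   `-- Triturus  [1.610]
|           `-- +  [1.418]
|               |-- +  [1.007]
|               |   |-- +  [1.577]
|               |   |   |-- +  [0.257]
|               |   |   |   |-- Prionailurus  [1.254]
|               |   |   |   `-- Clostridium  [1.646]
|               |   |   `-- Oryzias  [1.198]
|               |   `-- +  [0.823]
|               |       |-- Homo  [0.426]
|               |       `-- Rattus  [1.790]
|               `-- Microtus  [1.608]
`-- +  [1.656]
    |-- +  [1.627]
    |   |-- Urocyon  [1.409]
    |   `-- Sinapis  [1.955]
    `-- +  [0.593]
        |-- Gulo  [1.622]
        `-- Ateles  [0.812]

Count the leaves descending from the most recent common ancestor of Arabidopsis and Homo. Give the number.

14

The MRCA of Arabidopsis and Homo is the node subtending ((((Arabidopsis,Xenopus),((Brassica,Hylobates),(Puma,(Nyctereutes,Pongo)))),Triturus),((((Prionailurus,Clostridium),Oryzias),(Homo,Rattus)),Microtus)).
That clade contains 14 terminal taxa: Arabidopsis, Brassica, Clostridium, Homo, Hylobates, Microtus, Nyctereutes, Oryzias, Pongo, Prionailurus, Puma, Rattus, Triturus, Xenopus.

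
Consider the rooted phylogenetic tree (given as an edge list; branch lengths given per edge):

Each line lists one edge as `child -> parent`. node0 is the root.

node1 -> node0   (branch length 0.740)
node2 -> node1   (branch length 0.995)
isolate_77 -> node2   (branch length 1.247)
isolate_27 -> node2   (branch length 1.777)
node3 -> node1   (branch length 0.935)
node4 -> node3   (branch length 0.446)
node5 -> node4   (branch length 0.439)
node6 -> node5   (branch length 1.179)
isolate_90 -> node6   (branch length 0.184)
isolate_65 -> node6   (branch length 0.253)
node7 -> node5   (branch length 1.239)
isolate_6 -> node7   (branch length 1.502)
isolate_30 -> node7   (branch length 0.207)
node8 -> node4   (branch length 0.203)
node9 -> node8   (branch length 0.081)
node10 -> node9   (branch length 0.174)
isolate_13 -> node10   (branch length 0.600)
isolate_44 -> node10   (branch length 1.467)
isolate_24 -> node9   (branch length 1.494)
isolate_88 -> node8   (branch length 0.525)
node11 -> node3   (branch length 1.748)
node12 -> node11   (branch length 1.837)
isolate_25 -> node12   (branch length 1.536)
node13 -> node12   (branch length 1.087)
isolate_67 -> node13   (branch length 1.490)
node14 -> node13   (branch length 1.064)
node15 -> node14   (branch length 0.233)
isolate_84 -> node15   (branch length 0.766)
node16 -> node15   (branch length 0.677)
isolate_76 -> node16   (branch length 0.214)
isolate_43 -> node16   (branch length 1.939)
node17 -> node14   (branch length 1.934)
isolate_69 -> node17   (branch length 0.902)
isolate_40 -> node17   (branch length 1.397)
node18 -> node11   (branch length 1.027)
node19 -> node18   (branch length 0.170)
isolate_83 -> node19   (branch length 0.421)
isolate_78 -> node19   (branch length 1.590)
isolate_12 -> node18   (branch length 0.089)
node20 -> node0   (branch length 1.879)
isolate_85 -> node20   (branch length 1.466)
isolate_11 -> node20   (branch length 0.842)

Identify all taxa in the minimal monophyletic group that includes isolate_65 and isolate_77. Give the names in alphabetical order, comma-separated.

Tracing isolate_65: it sits inside (isolate_90,isolate_65).
Tracing isolate_77: it sits inside (isolate_77,isolate_27).
The smallest clade enclosing both is ((isolate_77,isolate_27),((((isolate_90,isolate_65),(isolate_6,isolate_30)),(((isolate_13,isolate_44),isolate_24),isolate_88)),((isolate_25,(isolate_67,((isolate_84,(isolate_76,isolate_43)),(isolate_69,isolate_40)))),((isolate_83,isolate_78),isolate_12)))); the answer is its 20 terminal taxa in alphabetical order.

isolate_12, isolate_13, isolate_24, isolate_25, isolate_27, isolate_30, isolate_40, isolate_43, isolate_44, isolate_6, isolate_65, isolate_67, isolate_69, isolate_76, isolate_77, isolate_78, isolate_83, isolate_84, isolate_88, isolate_90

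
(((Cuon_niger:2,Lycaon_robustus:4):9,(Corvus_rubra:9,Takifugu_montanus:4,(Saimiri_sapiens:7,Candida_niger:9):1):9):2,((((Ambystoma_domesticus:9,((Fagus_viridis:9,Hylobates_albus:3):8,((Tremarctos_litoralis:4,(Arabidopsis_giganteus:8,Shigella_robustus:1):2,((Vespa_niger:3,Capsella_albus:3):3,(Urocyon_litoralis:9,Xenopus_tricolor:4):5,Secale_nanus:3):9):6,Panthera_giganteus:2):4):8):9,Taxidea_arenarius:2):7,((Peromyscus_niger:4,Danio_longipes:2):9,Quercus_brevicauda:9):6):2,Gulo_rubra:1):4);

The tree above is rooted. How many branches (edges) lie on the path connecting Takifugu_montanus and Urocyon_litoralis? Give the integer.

13

The MRCA of Takifugu_montanus and Urocyon_litoralis is the root of the tree.
From Takifugu_montanus up to that node: 3 branches. From Urocyon_litoralis up to the same node: 10 branches. Total: 3 + 10 = 13.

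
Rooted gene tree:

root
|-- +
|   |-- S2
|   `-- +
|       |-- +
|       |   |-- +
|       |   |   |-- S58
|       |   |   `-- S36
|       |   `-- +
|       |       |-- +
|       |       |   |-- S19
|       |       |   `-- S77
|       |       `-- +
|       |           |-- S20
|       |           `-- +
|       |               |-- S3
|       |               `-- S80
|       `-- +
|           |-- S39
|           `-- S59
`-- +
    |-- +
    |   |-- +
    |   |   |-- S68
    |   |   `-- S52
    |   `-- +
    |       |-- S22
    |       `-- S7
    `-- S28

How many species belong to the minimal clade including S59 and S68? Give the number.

15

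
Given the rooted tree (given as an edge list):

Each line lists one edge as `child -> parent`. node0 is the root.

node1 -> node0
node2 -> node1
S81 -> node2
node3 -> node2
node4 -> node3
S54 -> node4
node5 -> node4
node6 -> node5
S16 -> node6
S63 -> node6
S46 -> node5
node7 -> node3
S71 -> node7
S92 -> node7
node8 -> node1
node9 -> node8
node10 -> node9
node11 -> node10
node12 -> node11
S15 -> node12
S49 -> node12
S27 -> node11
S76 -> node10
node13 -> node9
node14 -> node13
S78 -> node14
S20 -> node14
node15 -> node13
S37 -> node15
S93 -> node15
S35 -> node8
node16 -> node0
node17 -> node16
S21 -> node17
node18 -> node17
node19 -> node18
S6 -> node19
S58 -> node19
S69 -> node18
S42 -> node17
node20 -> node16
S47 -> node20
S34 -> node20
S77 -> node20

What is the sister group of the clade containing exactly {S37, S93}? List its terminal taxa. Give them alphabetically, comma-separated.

The clade containing exactly {S37, S93} attaches to the tree at the node subtending ((S78,S20),(S37,S93)).
The other lineage descending from that same node — the sister group — is (S78,S20); its 2 tips in alphabetical order are the answer.

S20, S78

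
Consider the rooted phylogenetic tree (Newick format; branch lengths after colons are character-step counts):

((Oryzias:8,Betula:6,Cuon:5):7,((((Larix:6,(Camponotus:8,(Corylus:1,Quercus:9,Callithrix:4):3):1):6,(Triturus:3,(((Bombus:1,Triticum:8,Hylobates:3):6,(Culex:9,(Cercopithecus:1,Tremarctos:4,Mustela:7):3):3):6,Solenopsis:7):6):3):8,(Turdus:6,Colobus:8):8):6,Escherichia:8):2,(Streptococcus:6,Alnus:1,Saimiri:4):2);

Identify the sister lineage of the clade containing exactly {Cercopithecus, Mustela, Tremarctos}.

Culex

The clade containing exactly {Cercopithecus, Mustela, Tremarctos} attaches to the tree at the node subtending (Culex,(Cercopithecus,Tremarctos,Mustela)).
The other lineage descending from that same node — the sister group — is the single tip Culex.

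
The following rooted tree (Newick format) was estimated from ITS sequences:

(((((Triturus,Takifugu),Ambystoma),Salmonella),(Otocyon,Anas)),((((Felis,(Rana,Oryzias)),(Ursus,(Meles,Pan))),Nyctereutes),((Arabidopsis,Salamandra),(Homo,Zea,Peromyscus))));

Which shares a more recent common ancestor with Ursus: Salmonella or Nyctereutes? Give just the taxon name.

The MRCA of Ursus and Nyctereutes subtends (((Felis,(Rana,Oryzias)),(Ursus,(Meles,Pan))),Nyctereutes) (7 taxa).
The MRCA of Ursus and Salmonella is the root, subtending the entire tree (18 taxa).
The first is nested inside the second, so Ursus shares a more recent common ancestor with Nyctereutes.

Nyctereutes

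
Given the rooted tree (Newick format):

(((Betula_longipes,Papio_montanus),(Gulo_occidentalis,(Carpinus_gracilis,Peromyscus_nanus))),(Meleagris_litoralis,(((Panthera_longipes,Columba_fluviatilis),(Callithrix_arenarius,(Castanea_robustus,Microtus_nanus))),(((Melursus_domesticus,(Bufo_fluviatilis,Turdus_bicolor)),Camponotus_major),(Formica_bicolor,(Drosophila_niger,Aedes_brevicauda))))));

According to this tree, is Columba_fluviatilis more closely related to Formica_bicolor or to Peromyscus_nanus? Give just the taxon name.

Formica_bicolor

The MRCA of Columba_fluviatilis and Formica_bicolor subtends (((Panthera_longipes,Columba_fluviatilis),(Callithrix_arenarius,(Castanea_robustus,Microtus_nanus))),(((Melursus_domesticus,(Bufo_fluviatilis,Turdus_bicolor)),Camponotus_major),(Formica_bicolor,(Drosophila_niger,Aedes_brevicauda)))) (12 taxa).
The MRCA of Columba_fluviatilis and Peromyscus_nanus is the root, subtending the entire tree (18 taxa).
The first is nested inside the second, so Columba_fluviatilis shares a more recent common ancestor with Formica_bicolor.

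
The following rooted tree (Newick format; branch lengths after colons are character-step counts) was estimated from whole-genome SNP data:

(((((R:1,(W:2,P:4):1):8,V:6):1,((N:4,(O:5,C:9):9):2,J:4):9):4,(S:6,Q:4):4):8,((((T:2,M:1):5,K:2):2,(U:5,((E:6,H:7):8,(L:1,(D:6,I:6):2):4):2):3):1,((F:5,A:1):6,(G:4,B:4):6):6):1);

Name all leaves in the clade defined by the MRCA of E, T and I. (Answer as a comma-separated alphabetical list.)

Tracing E: it sits inside (E,H).
Tracing T: it sits inside (T,M).
Tracing I: it sits inside (D,I).
The smallest clade enclosing all 3 is (((T,M),K),(U,((E,H),(L,(D,I))))); the answer is its 9 terminal taxa in alphabetical order.

D, E, H, I, K, L, M, T, U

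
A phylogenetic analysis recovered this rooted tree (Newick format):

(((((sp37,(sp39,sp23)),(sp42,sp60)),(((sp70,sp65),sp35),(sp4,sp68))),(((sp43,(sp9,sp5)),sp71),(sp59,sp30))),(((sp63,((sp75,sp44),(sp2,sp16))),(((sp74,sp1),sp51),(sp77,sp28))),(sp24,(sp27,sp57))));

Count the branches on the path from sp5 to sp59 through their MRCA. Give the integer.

6

The MRCA of sp5 and sp59 is the node subtending (((sp43,(sp9,sp5)),sp71),(sp59,sp30)).
From sp5 up to that node: 4 branches. From sp59 up to the same node: 2 branches. Total: 4 + 2 = 6.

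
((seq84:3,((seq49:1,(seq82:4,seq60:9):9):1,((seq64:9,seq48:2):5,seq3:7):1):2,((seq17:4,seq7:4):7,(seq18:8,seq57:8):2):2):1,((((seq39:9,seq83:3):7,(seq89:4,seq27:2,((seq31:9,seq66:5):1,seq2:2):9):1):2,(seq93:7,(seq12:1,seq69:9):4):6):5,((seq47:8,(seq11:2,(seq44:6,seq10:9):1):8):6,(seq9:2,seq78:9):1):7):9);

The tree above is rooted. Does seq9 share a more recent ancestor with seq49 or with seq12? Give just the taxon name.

seq12

The MRCA of seq9 and seq12 subtends ((((seq39,seq83),(seq89,seq27,((seq31,seq66),seq2))),(seq93,(seq12,seq69))),((seq47,(seq11,(seq44,seq10))),(seq9,seq78))) (16 taxa).
The MRCA of seq9 and seq49 is the root, subtending the entire tree (27 taxa).
The first is nested inside the second, so seq9 shares a more recent common ancestor with seq12.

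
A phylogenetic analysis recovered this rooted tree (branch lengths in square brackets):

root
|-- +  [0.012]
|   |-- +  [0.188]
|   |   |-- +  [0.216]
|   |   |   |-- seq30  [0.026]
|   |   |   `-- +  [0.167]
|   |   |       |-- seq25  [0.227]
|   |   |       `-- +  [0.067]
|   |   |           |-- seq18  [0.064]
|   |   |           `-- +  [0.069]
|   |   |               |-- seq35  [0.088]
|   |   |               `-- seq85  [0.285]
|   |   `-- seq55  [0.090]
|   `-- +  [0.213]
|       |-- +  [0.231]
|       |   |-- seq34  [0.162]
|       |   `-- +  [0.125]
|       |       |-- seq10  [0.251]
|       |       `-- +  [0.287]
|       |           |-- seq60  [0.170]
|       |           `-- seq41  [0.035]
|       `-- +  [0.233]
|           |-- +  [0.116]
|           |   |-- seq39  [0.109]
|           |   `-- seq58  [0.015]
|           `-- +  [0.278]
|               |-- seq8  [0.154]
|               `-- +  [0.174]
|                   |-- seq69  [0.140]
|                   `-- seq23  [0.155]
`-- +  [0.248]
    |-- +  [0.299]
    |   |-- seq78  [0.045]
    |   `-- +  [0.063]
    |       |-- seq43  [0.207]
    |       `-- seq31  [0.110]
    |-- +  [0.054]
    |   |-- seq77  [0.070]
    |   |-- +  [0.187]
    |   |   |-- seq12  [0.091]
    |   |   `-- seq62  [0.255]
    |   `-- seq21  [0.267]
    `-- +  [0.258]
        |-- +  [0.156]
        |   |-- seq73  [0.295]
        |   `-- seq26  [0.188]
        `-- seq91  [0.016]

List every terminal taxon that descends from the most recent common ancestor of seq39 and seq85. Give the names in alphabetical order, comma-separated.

Tracing seq39: it sits inside (seq39,seq58).
Tracing seq85: it sits inside (seq35,seq85).
The smallest clade enclosing both is (((seq30,(seq25,(seq18,(seq35,seq85)))),seq55),((seq34,(seq10,(seq60,seq41))),((seq39,seq58),(seq8,(seq69,seq23))))); the answer is its 15 terminal taxa in alphabetical order.

seq10, seq18, seq23, seq25, seq30, seq34, seq35, seq39, seq41, seq55, seq58, seq60, seq69, seq8, seq85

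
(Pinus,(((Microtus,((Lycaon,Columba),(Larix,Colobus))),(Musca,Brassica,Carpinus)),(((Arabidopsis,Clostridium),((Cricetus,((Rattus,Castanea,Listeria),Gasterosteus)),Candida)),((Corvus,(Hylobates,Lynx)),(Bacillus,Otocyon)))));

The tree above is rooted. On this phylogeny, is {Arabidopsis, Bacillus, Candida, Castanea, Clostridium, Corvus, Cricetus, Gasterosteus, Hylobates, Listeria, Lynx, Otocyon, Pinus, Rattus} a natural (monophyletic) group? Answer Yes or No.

No

The MRCA of the listed taxa is the root, so the smallest clade containing them is the whole tree.
That clade also contains Brassica, Carpinus, Colobus, Columba, Larix, Lycaon, Microtus, Musca, which are not in the proposed group, so the group is not monophyletic.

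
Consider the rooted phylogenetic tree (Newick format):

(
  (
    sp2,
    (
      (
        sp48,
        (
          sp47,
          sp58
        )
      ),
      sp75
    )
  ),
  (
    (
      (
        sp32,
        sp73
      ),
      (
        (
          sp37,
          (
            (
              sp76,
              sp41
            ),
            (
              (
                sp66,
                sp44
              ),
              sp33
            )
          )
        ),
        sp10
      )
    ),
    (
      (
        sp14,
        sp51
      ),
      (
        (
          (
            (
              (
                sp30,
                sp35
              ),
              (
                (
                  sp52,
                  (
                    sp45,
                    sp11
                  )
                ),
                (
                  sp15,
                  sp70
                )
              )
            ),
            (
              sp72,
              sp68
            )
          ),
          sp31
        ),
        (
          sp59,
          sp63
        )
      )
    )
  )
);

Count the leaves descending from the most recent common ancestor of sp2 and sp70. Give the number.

The MRCA of sp2 and sp70 is the root, so the clade is the entire tree.
That clade contains 28 terminal taxa: sp10, sp11, sp14, sp15, sp2, sp30, sp31, sp32, sp33, sp35, sp37, sp41, sp44, sp45, sp47, sp48, sp51, sp52, sp58, sp59, sp63, sp66, sp68, sp70, sp72, sp73, sp75, sp76.

28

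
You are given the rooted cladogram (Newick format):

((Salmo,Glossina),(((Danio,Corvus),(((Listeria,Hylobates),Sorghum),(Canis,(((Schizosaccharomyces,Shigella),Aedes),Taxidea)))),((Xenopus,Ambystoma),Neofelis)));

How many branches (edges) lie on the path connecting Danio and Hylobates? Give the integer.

The MRCA of Danio and Hylobates is the node subtending ((Danio,Corvus),(((Listeria,Hylobates),Sorghum),(Canis,(((Schizosaccharomyces,Shigella),Aedes),Taxidea)))).
From Danio up to that node: 2 branches. From Hylobates up to the same node: 4 branches. Total: 2 + 4 = 6.

6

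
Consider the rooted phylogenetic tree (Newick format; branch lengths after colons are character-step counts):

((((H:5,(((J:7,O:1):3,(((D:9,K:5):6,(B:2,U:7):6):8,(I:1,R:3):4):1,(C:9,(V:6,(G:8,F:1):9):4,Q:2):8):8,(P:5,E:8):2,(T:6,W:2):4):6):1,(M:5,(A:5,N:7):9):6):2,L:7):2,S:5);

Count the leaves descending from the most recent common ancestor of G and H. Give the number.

18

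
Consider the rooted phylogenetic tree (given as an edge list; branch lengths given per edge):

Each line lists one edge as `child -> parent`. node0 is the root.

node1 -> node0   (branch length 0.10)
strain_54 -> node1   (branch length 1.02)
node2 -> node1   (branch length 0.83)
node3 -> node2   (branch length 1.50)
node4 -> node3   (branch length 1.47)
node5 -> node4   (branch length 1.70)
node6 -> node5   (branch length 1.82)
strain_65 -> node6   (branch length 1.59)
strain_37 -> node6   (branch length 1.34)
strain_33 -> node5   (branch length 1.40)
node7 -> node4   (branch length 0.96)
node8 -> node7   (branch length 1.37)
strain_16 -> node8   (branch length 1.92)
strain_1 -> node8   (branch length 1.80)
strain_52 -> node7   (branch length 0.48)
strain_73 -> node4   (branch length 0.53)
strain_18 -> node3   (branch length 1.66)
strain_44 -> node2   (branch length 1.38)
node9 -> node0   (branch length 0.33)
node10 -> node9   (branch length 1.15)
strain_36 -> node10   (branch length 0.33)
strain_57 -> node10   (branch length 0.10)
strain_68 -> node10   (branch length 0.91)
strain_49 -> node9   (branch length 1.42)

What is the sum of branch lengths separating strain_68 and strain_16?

10.54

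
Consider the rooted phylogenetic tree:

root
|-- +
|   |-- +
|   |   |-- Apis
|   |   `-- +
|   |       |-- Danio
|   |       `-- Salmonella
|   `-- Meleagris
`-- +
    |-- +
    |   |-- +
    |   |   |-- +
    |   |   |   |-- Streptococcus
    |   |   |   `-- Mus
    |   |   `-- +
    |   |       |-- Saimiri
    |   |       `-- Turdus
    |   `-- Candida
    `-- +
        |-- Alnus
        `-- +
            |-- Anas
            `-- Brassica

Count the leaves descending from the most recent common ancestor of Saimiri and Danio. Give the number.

12

The MRCA of Saimiri and Danio is the root, so the clade is the entire tree.
That clade contains 12 terminal taxa: Alnus, Anas, Apis, Brassica, Candida, Danio, Meleagris, Mus, Saimiri, Salmonella, Streptococcus, Turdus.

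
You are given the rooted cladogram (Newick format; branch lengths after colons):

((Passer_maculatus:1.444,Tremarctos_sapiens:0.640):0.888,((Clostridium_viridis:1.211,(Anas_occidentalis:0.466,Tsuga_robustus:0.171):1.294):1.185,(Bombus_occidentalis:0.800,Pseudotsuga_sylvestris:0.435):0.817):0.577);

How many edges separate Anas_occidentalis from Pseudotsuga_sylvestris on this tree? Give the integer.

5

The MRCA of Anas_occidentalis and Pseudotsuga_sylvestris is the node subtending ((Clostridium_viridis,(Anas_occidentalis,Tsuga_robustus)),(Bombus_occidentalis,Pseudotsuga_sylvestris)).
From Anas_occidentalis up to that node: 3 branches. From Pseudotsuga_sylvestris up to the same node: 2 branches. Total: 3 + 2 = 5.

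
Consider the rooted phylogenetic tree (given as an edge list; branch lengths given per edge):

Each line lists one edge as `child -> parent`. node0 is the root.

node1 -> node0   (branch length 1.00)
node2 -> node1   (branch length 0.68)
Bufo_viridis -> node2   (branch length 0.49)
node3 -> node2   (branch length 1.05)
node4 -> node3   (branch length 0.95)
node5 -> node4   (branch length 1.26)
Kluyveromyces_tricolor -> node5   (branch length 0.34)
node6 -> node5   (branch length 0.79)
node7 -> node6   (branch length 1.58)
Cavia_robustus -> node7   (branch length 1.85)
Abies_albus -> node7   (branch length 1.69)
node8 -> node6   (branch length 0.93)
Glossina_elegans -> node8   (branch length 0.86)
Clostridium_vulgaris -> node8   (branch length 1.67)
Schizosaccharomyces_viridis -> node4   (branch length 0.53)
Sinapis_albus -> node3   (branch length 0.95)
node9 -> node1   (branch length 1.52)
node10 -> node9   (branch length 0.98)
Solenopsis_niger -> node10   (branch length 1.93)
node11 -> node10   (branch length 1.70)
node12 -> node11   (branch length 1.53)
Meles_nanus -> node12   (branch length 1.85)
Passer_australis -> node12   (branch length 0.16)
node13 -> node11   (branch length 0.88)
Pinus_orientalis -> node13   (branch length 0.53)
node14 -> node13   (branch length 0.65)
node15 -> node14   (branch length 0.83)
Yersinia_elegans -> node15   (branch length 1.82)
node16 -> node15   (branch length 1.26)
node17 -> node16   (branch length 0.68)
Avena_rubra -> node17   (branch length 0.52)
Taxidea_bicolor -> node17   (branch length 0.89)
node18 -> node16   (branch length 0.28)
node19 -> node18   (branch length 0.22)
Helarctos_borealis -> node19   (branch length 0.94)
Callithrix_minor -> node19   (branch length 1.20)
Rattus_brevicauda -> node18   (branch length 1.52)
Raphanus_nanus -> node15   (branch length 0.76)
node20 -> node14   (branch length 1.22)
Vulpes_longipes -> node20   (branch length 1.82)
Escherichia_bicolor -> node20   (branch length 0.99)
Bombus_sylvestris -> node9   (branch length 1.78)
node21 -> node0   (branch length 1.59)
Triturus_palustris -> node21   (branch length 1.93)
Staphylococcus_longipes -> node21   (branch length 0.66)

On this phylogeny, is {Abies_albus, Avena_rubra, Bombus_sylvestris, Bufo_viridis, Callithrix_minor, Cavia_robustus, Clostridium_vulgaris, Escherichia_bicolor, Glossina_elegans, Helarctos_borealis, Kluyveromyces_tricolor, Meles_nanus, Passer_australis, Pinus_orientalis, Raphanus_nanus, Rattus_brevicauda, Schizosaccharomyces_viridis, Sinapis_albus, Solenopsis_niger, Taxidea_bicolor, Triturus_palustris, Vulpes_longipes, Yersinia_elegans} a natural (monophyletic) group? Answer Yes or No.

No

The MRCA of the listed taxa is the root, so the smallest clade containing them is the whole tree.
That clade also contains Staphylococcus_longipes, which is not in the proposed group, so the group is not monophyletic.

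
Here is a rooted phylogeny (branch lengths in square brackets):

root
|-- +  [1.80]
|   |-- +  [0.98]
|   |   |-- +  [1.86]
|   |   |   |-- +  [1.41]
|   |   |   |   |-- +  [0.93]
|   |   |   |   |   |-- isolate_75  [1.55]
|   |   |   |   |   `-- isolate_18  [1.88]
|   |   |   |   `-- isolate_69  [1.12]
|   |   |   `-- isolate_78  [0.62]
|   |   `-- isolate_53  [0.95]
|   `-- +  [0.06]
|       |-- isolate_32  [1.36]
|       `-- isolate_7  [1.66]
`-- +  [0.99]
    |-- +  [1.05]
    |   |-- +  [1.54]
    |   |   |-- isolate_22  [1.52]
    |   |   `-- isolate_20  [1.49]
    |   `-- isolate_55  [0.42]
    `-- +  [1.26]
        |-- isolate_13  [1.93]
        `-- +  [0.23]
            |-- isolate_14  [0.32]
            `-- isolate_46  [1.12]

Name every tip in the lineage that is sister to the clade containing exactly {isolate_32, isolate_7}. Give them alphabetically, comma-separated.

isolate_18, isolate_53, isolate_69, isolate_75, isolate_78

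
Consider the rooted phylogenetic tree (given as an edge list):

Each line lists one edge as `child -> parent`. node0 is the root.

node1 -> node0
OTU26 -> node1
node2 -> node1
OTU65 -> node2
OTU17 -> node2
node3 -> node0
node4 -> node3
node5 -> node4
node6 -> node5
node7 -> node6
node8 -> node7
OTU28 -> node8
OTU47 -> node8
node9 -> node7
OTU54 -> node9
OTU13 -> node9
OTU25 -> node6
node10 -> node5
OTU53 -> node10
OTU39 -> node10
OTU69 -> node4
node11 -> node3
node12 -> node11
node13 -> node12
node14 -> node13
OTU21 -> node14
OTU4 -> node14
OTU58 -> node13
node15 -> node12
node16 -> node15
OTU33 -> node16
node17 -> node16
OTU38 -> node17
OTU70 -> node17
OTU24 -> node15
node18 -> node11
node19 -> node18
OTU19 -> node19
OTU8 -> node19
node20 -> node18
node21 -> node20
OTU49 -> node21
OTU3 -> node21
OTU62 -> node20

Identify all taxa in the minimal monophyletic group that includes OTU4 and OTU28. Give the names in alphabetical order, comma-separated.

OTU13, OTU19, OTU21, OTU24, OTU25, OTU28, OTU3, OTU33, OTU38, OTU39, OTU4, OTU47, OTU49, OTU53, OTU54, OTU58, OTU62, OTU69, OTU70, OTU8

Tracing OTU4: it sits inside (OTU21,OTU4).
Tracing OTU28: it sits inside (OTU28,OTU47).
The smallest clade enclosing both is ((((((OTU28,OTU47),(OTU54,OTU13)),OTU25),(OTU53,OTU39)),OTU69),((((OTU21,OTU4),OTU58),((OTU33,(OTU38,OTU70)),OTU24)),((OTU19,OTU8),((OTU49,OTU3),OTU62)))); the answer is its 20 terminal taxa in alphabetical order.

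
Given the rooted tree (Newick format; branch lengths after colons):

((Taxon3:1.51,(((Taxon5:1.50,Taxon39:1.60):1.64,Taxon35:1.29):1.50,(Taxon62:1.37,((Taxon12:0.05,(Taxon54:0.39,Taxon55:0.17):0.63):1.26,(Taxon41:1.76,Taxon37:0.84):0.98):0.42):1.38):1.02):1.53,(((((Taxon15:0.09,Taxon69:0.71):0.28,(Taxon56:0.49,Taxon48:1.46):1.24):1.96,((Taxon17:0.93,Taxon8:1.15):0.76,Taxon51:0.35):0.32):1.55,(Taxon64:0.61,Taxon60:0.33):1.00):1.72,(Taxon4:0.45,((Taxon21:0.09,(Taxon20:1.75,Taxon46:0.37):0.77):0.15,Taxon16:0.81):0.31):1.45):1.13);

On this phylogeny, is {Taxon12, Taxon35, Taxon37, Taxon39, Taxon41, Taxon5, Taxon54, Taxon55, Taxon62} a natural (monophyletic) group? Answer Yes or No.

Yes

The most recent common ancestor of these taxa subtends (((Taxon5,Taxon39),Taxon35),(Taxon62,((Taxon12,(Taxon54,Taxon55)),(Taxon41,Taxon37)))).
That clade has exactly 9 tips — every listed taxon and nothing else — so the group is monophyletic.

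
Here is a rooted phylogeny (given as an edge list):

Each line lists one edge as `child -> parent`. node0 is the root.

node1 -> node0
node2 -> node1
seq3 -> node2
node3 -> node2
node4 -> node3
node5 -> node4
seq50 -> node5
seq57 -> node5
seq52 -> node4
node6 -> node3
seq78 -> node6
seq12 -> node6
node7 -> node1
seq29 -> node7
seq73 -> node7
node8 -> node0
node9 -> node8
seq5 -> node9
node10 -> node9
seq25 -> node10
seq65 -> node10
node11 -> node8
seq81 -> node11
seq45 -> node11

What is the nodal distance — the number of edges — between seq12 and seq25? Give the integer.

9

The MRCA of seq12 and seq25 is the root of the tree.
From seq12 up to that node: 5 branches. From seq25 up to the same node: 4 branches. Total: 5 + 4 = 9.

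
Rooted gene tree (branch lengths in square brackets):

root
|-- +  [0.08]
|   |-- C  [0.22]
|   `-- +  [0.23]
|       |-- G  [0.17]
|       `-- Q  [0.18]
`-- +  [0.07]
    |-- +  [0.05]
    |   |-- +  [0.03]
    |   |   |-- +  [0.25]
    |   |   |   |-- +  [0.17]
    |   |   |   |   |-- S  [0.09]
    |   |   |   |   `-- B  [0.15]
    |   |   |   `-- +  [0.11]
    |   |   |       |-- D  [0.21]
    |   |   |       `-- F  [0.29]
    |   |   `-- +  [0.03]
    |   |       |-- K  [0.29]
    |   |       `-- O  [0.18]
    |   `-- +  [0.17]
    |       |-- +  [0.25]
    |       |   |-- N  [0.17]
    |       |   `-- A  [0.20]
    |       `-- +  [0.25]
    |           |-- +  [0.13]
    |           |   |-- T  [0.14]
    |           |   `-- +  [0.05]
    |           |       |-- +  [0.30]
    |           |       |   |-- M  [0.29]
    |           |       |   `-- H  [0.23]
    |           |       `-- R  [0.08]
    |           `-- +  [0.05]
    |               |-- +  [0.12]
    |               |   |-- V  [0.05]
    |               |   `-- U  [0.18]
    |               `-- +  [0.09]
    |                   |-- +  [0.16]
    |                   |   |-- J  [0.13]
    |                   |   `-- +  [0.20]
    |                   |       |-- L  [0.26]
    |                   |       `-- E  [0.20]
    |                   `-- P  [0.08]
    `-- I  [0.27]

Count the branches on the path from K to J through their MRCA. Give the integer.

9

The MRCA of K and J is the node subtending ((((S,B),(D,F)),(K,O)),((N,A),((T,((M,H),R)),((V,U),((J,(L,E)),P))))).
From K up to that node: 3 branches. From J up to the same node: 6 branches. Total: 3 + 6 = 9.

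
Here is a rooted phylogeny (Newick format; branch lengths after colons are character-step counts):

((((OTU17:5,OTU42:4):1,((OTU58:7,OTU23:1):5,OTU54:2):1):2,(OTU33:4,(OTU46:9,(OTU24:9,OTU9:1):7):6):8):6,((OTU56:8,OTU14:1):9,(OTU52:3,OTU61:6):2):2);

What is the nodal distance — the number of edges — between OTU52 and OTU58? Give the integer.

The MRCA of OTU52 and OTU58 is the root of the tree.
From OTU52 up to that node: 3 branches. From OTU58 up to the same node: 5 branches. Total: 3 + 5 = 8.

8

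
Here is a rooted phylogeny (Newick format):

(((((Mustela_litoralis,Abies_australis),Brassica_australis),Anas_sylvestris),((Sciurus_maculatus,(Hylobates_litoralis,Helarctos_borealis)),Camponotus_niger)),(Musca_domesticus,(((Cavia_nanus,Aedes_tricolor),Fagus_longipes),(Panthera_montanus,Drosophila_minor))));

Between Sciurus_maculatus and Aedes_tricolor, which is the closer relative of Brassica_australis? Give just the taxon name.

Sciurus_maculatus

The MRCA of Brassica_australis and Sciurus_maculatus subtends ((((Mustela_litoralis,Abies_australis),Brassica_australis),Anas_sylvestris),((Sciurus_maculatus,(Hylobates_litoralis,Helarctos_borealis)),Camponotus_niger)) (8 taxa).
The MRCA of Brassica_australis and Aedes_tricolor is the root, subtending the entire tree (14 taxa).
The first is nested inside the second, so Brassica_australis shares a more recent common ancestor with Sciurus_maculatus.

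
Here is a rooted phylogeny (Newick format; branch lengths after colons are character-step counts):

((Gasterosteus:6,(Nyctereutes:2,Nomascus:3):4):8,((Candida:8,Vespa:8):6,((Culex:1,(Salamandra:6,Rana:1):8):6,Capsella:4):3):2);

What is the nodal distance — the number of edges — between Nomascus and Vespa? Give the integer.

The MRCA of Nomascus and Vespa is the root of the tree.
From Nomascus up to that node: 3 branches. From Vespa up to the same node: 3 branches. Total: 3 + 3 = 6.

6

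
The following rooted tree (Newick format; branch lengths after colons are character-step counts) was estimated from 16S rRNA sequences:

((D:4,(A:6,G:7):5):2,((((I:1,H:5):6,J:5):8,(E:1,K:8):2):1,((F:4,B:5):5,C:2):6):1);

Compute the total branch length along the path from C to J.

22

The path runs C → … → MRCA → … → J; the MRCA is the node subtending ((((I,H),J),(E,K)),((F,B),C)).
Branch lengths along that path: 2 + 6 + 1 + 8 + 5 = 22.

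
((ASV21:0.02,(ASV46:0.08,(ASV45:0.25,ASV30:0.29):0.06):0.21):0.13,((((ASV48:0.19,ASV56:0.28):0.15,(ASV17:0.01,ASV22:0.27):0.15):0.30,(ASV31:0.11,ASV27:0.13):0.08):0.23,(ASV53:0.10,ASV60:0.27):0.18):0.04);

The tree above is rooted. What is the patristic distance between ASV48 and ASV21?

1.06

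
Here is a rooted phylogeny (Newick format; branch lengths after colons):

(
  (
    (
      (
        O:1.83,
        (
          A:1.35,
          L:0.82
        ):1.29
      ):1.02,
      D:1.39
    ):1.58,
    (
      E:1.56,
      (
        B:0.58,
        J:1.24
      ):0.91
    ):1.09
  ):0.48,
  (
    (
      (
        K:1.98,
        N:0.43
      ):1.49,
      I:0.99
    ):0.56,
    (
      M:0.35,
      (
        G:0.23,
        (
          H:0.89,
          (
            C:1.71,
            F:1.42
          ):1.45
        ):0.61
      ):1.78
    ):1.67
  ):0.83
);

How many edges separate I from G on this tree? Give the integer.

5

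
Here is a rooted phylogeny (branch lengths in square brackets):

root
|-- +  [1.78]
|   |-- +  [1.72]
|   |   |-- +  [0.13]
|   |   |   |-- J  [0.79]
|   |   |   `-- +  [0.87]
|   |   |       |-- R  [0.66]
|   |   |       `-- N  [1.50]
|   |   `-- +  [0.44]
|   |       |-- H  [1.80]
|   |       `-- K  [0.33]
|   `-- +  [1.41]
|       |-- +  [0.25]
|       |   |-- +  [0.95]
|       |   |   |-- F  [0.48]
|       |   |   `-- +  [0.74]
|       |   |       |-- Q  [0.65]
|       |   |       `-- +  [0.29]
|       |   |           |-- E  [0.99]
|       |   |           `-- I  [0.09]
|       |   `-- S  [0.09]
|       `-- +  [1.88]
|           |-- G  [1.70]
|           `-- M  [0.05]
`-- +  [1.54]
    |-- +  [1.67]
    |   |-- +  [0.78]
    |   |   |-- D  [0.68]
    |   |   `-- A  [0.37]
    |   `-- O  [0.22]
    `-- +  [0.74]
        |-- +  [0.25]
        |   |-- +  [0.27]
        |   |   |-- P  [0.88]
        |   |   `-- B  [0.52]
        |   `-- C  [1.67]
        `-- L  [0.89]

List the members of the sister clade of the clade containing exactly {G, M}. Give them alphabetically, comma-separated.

The clade containing exactly {G, M} attaches to the tree at the node subtending (((F,(Q,(E,I))),S),(G,M)).
The other lineage descending from that same node — the sister group — is ((F,(Q,(E,I))),S); its 5 tips in alphabetical order are the answer.

E, F, I, Q, S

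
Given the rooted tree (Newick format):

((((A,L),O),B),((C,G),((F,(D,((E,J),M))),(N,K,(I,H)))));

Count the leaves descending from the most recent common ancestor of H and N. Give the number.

The MRCA of H and N is the node subtending (N,K,(I,H)).
That clade contains 4 terminal taxa: H, I, K, N.

4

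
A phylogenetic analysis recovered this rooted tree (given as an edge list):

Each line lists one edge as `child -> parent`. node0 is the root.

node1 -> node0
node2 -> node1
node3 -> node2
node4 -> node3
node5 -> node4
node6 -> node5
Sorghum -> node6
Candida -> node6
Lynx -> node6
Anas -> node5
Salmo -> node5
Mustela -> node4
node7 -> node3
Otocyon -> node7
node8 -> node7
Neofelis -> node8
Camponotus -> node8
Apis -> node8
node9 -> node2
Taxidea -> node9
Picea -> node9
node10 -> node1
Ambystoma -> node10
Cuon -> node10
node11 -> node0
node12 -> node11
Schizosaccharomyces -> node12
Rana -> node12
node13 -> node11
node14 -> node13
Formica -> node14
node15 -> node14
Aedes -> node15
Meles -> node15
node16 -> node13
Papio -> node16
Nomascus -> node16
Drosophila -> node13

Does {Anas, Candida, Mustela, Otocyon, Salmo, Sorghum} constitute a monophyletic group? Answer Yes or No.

The MRCA of the listed taxa subtends ((((Sorghum,Candida,Lynx),Anas,Salmo),Mustela),(Otocyon,(Neofelis,Camponotus,Apis))).
That clade also contains Apis, Camponotus, Lynx, Neofelis, which are not in the proposed group, so the group is not monophyletic.

No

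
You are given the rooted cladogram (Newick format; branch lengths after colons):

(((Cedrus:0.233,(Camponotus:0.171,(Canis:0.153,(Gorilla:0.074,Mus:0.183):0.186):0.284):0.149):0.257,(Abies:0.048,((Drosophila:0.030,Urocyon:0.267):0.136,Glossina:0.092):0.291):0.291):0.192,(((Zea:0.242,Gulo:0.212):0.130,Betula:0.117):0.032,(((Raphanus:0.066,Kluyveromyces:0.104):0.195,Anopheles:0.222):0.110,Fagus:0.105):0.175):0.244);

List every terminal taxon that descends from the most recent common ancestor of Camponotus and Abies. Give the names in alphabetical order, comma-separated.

Abies, Camponotus, Canis, Cedrus, Drosophila, Glossina, Gorilla, Mus, Urocyon

Tracing Camponotus: it sits inside (Camponotus,(Canis,(Gorilla,Mus))).
Tracing Abies: it sits inside (Abies,((Drosophila,Urocyon),Glossina)).
The smallest clade enclosing both is ((Cedrus,(Camponotus,(Canis,(Gorilla,Mus)))),(Abies,((Drosophila,Urocyon),Glossina))); the answer is its 9 terminal taxa in alphabetical order.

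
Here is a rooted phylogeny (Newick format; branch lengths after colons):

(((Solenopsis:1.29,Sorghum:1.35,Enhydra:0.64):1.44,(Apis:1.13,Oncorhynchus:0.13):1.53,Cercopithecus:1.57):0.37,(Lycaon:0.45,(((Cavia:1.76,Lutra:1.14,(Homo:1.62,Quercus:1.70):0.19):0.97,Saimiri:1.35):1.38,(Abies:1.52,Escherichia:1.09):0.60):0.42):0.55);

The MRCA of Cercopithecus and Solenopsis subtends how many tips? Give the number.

6

The MRCA of Cercopithecus and Solenopsis is the node subtending ((Solenopsis,Sorghum,Enhydra),(Apis,Oncorhynchus),Cercopithecus).
That clade contains 6 terminal taxa: Apis, Cercopithecus, Enhydra, Oncorhynchus, Solenopsis, Sorghum.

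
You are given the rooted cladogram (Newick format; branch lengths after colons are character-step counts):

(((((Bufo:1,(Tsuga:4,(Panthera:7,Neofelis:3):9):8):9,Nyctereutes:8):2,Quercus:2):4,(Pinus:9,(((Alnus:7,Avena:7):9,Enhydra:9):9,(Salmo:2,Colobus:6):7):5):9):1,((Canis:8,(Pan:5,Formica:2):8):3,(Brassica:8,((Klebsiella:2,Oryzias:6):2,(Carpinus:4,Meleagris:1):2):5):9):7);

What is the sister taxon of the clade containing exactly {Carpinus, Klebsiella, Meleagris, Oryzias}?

Brassica

The clade containing exactly {Carpinus, Klebsiella, Meleagris, Oryzias} attaches to the tree at the node subtending (Brassica,((Klebsiella,Oryzias),(Carpinus,Meleagris))).
The other lineage descending from that same node — the sister group — is the single tip Brassica.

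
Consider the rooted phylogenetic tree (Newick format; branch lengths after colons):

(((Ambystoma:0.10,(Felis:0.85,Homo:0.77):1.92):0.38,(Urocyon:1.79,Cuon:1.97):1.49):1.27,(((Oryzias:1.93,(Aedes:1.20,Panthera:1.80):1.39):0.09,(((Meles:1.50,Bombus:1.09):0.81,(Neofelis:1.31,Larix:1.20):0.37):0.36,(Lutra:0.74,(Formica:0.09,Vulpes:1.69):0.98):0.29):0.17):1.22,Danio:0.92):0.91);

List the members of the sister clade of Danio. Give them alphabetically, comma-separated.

Danio attaches to the tree at the node subtending (((Oryzias,(Aedes,Panthera)),(((Meles,Bombus),(Neofelis,Larix)),(Lutra,(Formica,Vulpes)))),Danio).
The other lineage descending from that same node — the sister group — is ((Oryzias,(Aedes,Panthera)),(((Meles,Bombus),(Neofelis,Larix)),(Lutra,(Formica,Vulpes)))); its 10 tips in alphabetical order are the answer.

Aedes, Bombus, Formica, Larix, Lutra, Meles, Neofelis, Oryzias, Panthera, Vulpes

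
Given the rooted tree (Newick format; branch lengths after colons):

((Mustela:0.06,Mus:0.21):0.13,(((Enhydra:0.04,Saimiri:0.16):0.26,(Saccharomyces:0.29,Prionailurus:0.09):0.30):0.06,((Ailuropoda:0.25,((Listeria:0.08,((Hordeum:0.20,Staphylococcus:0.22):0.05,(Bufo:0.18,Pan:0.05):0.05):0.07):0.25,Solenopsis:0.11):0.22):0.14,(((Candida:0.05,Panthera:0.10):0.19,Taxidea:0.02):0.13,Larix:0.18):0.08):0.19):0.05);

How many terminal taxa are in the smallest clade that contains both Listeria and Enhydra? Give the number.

The MRCA of Listeria and Enhydra is the node subtending (((Enhydra,Saimiri),(Saccharomyces,Prionailurus)),((Ailuropoda,((Listeria,((Hordeum,Staphylococcus),(Bufo,Pan))),Solenopsis)),(((Candida,Panthera),Taxidea),Larix))).
That clade contains 15 terminal taxa: Ailuropoda, Bufo, Candida, Enhydra, Hordeum, Larix, Listeria, Pan, Panthera, Prionailurus, Saccharomyces, Saimiri, Solenopsis, Staphylococcus, Taxidea.

15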